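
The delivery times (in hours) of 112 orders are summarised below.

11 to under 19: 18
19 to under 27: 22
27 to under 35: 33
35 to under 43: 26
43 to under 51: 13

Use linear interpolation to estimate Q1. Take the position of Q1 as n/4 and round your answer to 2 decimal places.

22.64

Cumulative frequencies: 18, 40, 73, 99, 112
n = 112; position = n/4 = 28.
This falls in the class 19 to under 27: L = 19, F = 18, f = 22, h = 8.
Lower quartile ≈ 19 + ((28 − 18) / 22) × 8 = 22.6364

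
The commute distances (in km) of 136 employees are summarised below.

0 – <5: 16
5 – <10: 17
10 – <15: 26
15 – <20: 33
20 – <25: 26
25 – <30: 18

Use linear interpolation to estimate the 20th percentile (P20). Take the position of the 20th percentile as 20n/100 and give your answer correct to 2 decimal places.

8.29

Cumulative frequencies: 16, 33, 59, 92, 118, 136
n = 136; position = 20n/100 = 27.2.
This falls in the class 5 – <10: L = 5, F = 16, f = 17, h = 5.
20th percentile ≈ 5 + ((27.2 − 16) / 17) × 5 = 8.2941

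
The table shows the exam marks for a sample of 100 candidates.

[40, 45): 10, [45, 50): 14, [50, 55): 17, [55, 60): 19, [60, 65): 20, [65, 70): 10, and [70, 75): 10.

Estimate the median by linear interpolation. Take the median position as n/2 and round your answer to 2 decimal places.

57.37

Cumulative frequencies: 10, 24, 41, 60, 80, 90, 100
n = 100; position = n/2 = 50.
This falls in the class [55, 60): L = 55, F = 41, f = 19, h = 5.
Median ≈ 55 + ((50 − 41) / 19) × 5 = 57.3684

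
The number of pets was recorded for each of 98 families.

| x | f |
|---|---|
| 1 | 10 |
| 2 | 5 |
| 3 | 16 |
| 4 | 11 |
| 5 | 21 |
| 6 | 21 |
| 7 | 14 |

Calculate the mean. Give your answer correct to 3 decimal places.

4.500

Values: 1, 2, 3, 4, 5, 6, 7
Σfx = 10×1 + 5×2 + 16×3 + 11×4 + 21×5 + 21×6 + 14×7 = 441
n = Σf = 98
Mean = 441 / 98 = 4.5000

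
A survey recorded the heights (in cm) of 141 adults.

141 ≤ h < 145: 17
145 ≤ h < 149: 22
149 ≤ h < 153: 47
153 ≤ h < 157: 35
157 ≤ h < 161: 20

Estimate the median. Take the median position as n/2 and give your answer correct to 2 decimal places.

Cumulative frequencies: 17, 39, 86, 121, 141
n = 141; position = n/2 = 70.5.
This falls in the class 149 ≤ h < 153: L = 149, F = 39, f = 47, h = 4.
Median ≈ 149 + ((70.5 − 39) / 47) × 4 = 151.6809

151.68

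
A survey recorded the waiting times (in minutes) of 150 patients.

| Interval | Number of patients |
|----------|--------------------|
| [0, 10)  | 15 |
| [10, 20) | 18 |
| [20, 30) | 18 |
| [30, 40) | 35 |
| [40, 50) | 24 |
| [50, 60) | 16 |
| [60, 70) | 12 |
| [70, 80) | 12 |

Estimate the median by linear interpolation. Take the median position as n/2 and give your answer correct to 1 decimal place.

Cumulative frequencies: 15, 33, 51, 86, 110, 126, 138, 150
n = 150; position = n/2 = 75.
This falls in the class [30, 40): L = 30, F = 51, f = 35, h = 10.
Median ≈ 30 + ((75 − 51) / 35) × 10 = 36.8571

36.9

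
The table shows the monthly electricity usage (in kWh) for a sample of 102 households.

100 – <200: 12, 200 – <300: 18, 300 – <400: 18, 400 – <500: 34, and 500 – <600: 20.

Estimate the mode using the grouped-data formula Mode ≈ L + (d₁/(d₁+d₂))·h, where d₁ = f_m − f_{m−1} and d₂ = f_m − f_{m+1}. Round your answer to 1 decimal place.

Modal class: 400 – <500 (highest frequency 34).
d₁ = 34 − 18 = 16, d₂ = 34 − 20 = 14
Mode ≈ 400 + (16/(16+14)) × 100 = 400 + 53.3333 = 453.3333

453.3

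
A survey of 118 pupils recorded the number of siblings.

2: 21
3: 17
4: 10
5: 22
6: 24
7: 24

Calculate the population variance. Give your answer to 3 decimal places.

Values: 2, 3, 4, 5, 6, 7
n = 118, Σfx = 555, mean = 4.7034
Σfx² = 2987
Σf(x − x̄)² = Σfx² − (Σfx)²/n = 2987 − 555²/118 = 376.6186
Population variance = 376.6186 / 118 = 3.1917

3.192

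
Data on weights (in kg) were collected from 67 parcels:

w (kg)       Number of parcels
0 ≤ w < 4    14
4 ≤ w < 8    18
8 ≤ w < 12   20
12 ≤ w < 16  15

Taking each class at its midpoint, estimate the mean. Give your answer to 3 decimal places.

Midpoints: 2, 6, 10, 14
Σfm = 14×2 + 18×6 + 20×10 + 15×14 = 546
n = Σf = 67
Mean = 546 / 67 = 8.1493

8.149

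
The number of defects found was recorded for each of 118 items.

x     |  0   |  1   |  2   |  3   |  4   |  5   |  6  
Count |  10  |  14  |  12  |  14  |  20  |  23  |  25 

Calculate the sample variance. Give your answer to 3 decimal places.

Values: 0, 1, 2, 3, 4, 5, 6
n = 118, Σfx = 425, mean = 3.6017
Σfx² = 1983
Σf(x − x̄)² = Σfx² − (Σfx)²/n = 1983 − 425²/118 = 452.2797
Sample variance = 452.2797 / 117 = 3.8656

3.866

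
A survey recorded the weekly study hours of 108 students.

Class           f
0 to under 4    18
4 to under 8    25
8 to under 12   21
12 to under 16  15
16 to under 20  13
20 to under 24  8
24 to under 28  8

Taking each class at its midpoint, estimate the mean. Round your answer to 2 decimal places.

11.33

Midpoints: 2, 6, 10, 14, 18, 22, 26
Σfm = 18×2 + 25×6 + 21×10 + 15×14 + 13×18 + 8×22 + 8×26 = 1224
n = Σf = 108
Mean = 1224 / 108 = 11.3333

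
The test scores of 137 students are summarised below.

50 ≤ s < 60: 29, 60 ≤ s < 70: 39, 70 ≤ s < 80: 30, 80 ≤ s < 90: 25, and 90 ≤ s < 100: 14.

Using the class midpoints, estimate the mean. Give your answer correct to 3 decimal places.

Midpoints: 55, 65, 75, 85, 95
Σfm = 29×55 + 39×65 + 30×75 + 25×85 + 14×95 = 9835
n = Σf = 137
Mean = 9835 / 137 = 71.7883

71.788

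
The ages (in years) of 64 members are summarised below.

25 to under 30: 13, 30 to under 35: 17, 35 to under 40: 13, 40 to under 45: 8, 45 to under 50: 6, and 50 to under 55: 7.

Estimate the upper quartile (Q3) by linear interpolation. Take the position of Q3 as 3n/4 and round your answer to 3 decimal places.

43.125

Cumulative frequencies: 13, 30, 43, 51, 57, 64
n = 64; position = 3n/4 = 48.
This falls in the class 40 to under 45: L = 40, F = 43, f = 8, h = 5.
Upper quartile ≈ 40 + ((48 − 43) / 8) × 5 = 43.1250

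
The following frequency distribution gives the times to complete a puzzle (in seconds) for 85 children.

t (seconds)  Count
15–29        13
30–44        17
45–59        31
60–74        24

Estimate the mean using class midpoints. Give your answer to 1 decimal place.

Midpoints: 22, 37, 52, 67
Σfm = 13×22 + 17×37 + 31×52 + 24×67 = 4135
n = Σf = 85
Mean = 4135 / 85 = 48.6471

48.6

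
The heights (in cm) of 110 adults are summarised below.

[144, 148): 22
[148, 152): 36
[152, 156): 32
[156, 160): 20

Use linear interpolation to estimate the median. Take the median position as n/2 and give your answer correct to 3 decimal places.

Cumulative frequencies: 22, 58, 90, 110
n = 110; position = n/2 = 55.
This falls in the class [148, 152): L = 148, F = 22, f = 36, h = 4.
Median ≈ 148 + ((55 − 22) / 36) × 4 = 151.6667

151.667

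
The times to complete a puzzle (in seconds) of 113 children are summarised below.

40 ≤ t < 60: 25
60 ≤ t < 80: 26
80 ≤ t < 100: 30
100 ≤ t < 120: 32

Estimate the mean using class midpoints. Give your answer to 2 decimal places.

82.21

Midpoints: 50, 70, 90, 110
Σfm = 25×50 + 26×70 + 30×90 + 32×110 = 9290
n = Σf = 113
Mean = 9290 / 113 = 82.2124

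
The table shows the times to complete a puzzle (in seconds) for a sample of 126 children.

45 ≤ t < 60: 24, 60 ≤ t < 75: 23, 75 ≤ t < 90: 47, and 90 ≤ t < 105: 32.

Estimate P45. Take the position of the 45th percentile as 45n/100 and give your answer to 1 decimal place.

Cumulative frequencies: 24, 47, 94, 126
n = 126; position = 45n/100 = 56.7.
This falls in the class 75 ≤ t < 90: L = 75, F = 47, f = 47, h = 15.
45th percentile ≈ 75 + ((56.7 − 47) / 47) × 15 = 78.0957

78.1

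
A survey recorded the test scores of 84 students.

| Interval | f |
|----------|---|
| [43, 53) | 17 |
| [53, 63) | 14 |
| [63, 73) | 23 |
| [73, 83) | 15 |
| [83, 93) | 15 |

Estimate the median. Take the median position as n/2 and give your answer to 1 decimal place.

67.8

Cumulative frequencies: 17, 31, 54, 69, 84
n = 84; position = n/2 = 42.
This falls in the class [63, 73): L = 63, F = 31, f = 23, h = 10.
Median ≈ 63 + ((42 − 31) / 23) × 10 = 67.7826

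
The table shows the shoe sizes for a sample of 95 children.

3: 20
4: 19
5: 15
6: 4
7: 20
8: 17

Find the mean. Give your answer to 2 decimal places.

5.38

Values: 3, 4, 5, 6, 7, 8
Σfx = 20×3 + 19×4 + 15×5 + 4×6 + 20×7 + 17×8 = 511
n = Σf = 95
Mean = 511 / 95 = 5.3789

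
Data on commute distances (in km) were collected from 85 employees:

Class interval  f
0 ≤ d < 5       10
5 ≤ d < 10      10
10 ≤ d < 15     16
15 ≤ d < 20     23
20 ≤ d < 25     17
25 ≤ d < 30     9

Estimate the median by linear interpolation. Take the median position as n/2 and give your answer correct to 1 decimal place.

16.4

Cumulative frequencies: 10, 20, 36, 59, 76, 85
n = 85; position = n/2 = 42.5.
This falls in the class 15 ≤ d < 20: L = 15, F = 36, f = 23, h = 5.
Median ≈ 15 + ((42.5 − 36) / 23) × 5 = 16.4130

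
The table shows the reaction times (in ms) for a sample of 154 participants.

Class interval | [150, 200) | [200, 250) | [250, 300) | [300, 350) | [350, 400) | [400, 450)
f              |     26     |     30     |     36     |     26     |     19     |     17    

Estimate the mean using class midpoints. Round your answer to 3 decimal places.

285.714

Midpoints: 175, 225, 275, 325, 375, 425
Σfm = 26×175 + 30×225 + 36×275 + 26×325 + 19×375 + 17×425 = 44000
n = Σf = 154
Mean = 44000 / 154 = 285.7143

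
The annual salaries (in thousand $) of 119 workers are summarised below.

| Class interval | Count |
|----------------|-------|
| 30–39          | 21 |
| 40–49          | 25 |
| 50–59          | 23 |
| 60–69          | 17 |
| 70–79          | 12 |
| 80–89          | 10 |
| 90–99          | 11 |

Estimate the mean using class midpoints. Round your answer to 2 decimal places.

Midpoints: 34.5, 44.5, 54.5, 64.5, 74.5, 84.5, 94.5
Σfm = 21×34.5 + 25×44.5 + 23×54.5 + 17×64.5 + 12×74.5 + 10×84.5 + 11×94.5 = 6965.5
n = Σf = 119
Mean = 6965.5 / 119 = 58.5336

58.53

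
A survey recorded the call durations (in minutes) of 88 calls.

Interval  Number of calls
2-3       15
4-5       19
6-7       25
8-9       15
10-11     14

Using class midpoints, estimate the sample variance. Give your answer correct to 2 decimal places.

Midpoints: 2.5, 4.5, 6.5, 8.5, 10.5
n = 88, Σfm = 560, mean = 6.3636
Σfm² = 4162
Σf(m − x̄)² = Σfm² − (Σfm)²/n = 4162 − 560²/88 = 598.3636
Sample variance = 598.3636 / 87 = 6.8777

6.88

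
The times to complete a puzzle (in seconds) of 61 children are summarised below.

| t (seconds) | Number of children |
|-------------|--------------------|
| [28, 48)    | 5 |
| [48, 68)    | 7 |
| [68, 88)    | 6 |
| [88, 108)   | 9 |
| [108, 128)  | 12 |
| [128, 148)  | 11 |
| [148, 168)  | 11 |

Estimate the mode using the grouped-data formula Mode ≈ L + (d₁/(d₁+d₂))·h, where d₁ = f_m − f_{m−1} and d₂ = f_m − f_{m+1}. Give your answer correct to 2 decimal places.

Modal class: [108, 128) (highest frequency 12).
d₁ = 12 − 9 = 3, d₂ = 12 − 11 = 1
Mode ≈ 108 + (3/(3+1)) × 20 = 108 + 15.0000 = 123.0000

123.00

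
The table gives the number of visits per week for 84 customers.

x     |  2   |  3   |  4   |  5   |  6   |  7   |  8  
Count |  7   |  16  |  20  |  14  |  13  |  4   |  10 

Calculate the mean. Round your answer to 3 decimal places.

4.738

Values: 2, 3, 4, 5, 6, 7, 8
Σfx = 7×2 + 16×3 + 20×4 + 14×5 + 13×6 + 4×7 + 10×8 = 398
n = Σf = 84
Mean = 398 / 84 = 4.7381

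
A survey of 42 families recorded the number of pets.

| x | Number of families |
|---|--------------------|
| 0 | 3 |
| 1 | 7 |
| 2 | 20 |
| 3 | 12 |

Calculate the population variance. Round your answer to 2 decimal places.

0.74

Values: 0, 1, 2, 3
n = 42, Σfx = 83, mean = 1.9762
Σfx² = 195
Σf(x − x̄)² = Σfx² − (Σfx)²/n = 195 − 83²/42 = 30.9762
Population variance = 30.9762 / 42 = 0.7375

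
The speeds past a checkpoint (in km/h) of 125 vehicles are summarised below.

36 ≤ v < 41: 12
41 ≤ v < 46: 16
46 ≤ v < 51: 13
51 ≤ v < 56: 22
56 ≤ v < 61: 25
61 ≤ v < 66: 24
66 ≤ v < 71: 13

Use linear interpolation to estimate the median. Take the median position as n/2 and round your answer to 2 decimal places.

55.89

Cumulative frequencies: 12, 28, 41, 63, 88, 112, 125
n = 125; position = n/2 = 62.5.
This falls in the class 51 ≤ v < 56: L = 51, F = 41, f = 22, h = 5.
Median ≈ 51 + ((62.5 − 41) / 22) × 5 = 55.8864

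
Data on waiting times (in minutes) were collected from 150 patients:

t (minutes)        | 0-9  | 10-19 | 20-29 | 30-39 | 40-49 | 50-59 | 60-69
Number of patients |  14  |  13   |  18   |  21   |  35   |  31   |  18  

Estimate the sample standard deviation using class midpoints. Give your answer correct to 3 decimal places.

Midpoints: 4.5, 14.5, 24.5, 34.5, 44.5, 54.5, 64.5
n = 150, Σfm = 5825, mean = 38.8333
Σfm² = 275087.5
Σf(m − x̄)² = Σfm² − (Σfm)²/n = 275087.5 − 5825²/150 = 48883.3333
Sample variance = 48883.3333 / 149 = 328.0761
Standard deviation = √328.0761 = 18.1129

18.113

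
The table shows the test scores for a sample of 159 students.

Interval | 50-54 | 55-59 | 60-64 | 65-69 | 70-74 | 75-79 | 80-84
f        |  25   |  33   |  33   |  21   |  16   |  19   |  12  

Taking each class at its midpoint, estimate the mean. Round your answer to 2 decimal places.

Midpoints: 52, 57, 62, 67, 72, 77, 82
Σfm = 25×52 + 33×57 + 33×62 + 21×67 + 16×72 + 19×77 + 12×82 = 10233
n = Σf = 159
Mean = 10233 / 159 = 64.3585

64.36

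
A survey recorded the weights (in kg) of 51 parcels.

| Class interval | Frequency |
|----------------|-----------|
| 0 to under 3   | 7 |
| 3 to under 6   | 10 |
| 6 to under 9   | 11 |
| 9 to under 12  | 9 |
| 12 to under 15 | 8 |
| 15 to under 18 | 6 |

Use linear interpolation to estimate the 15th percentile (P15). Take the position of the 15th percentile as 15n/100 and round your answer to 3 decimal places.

3.195

Cumulative frequencies: 7, 17, 28, 37, 45, 51
n = 51; position = 15n/100 = 7.65.
This falls in the class 3 to under 6: L = 3, F = 7, f = 10, h = 3.
15th percentile ≈ 3 + ((7.65 − 7) / 10) × 3 = 3.1950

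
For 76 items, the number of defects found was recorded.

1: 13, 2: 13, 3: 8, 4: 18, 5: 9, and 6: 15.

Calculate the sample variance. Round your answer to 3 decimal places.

Values: 1, 2, 3, 4, 5, 6
n = 76, Σfx = 270, mean = 3.5526
Σfx² = 1190
Σf(x − x̄)² = Σfx² − (Σfx)²/n = 1190 − 270²/76 = 230.7895
Sample variance = 230.7895 / 75 = 3.0772

3.077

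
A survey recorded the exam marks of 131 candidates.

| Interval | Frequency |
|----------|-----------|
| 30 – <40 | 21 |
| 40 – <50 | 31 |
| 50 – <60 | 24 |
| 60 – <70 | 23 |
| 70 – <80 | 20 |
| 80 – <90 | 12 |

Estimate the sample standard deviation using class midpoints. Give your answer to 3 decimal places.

15.710

Midpoints: 35, 45, 55, 65, 75, 85
n = 131, Σfm = 7465, mean = 56.9847
Σfm² = 457475
Σf(m − x̄)² = Σfm² − (Σfm)²/n = 457475 − 7465²/131 = 32083.9695
Sample variance = 32083.9695 / 130 = 246.7998
Standard deviation = √246.7998 = 15.7099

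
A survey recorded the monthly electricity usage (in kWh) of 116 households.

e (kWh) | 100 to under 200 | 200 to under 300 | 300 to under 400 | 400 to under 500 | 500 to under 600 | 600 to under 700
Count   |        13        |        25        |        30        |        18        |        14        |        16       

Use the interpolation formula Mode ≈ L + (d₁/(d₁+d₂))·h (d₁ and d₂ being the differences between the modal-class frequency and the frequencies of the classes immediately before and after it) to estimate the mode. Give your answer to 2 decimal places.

329.41

Modal class: 300 to under 400 (highest frequency 30).
d₁ = 30 − 25 = 5, d₂ = 30 − 18 = 12
Mode ≈ 300 + (5/(5+12)) × 100 = 300 + 29.4118 = 329.4118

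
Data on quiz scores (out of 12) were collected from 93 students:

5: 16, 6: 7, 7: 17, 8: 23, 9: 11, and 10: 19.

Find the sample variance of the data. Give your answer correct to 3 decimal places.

Values: 5, 6, 7, 8, 9, 10
n = 93, Σfx = 714, mean = 7.6774
Σfx² = 5748
Σf(x − x̄)² = Σfx² − (Σfx)²/n = 5748 − 714²/93 = 266.3226
Sample variance = 266.3226 / 92 = 2.8948

2.895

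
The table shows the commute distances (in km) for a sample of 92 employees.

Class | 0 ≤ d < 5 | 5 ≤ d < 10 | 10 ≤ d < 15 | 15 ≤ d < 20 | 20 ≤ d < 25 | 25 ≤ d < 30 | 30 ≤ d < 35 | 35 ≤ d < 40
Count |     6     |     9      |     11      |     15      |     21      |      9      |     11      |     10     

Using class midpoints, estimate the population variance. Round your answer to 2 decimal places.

Midpoints: 2.5, 7.5, 12.5, 17.5, 22.5, 27.5, 32.5, 37.5
n = 92, Σfm = 1935, mean = 21.0326
Σfm² = 49975
Σf(m − x̄)² = Σfm² − (Σfm)²/n = 49975 − 1935²/92 = 9276.9022
Population variance = 9276.9022 / 92 = 100.8359

100.84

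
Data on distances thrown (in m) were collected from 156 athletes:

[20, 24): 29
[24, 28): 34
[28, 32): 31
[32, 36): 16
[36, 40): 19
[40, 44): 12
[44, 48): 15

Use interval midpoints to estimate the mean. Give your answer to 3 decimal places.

Midpoints: 22, 26, 30, 34, 38, 42, 46
Σfm = 29×22 + 34×26 + 31×30 + 16×34 + 19×38 + 12×42 + 15×46 = 4912
n = Σf = 156
Mean = 4912 / 156 = 31.4872

31.487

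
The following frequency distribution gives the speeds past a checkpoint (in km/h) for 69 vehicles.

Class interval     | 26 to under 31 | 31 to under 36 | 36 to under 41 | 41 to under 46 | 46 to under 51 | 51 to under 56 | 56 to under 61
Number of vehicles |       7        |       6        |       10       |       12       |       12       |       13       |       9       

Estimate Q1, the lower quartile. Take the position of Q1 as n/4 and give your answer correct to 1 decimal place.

38.1

Cumulative frequencies: 7, 13, 23, 35, 47, 60, 69
n = 69; position = n/4 = 17.25.
This falls in the class 36 to under 41: L = 36, F = 13, f = 10, h = 5.
Lower quartile ≈ 36 + ((17.25 − 13) / 10) × 5 = 38.1250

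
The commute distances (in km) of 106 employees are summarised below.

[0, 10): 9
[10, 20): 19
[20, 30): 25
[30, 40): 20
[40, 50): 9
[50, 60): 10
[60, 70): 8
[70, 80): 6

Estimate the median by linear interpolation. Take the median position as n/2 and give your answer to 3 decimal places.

Cumulative frequencies: 9, 28, 53, 73, 82, 92, 100, 106
n = 106; position = n/2 = 53.
This falls in the class [20, 30): L = 20, F = 28, f = 25, h = 10.
Median ≈ 20 + ((53 − 28) / 25) × 10 = 30.0000

30.000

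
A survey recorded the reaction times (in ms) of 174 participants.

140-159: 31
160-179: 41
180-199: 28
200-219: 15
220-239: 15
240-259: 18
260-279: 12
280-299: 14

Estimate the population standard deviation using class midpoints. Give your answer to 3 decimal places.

44.704

Midpoints: 149.5, 169.5, 189.5, 209.5, 229.5, 249.5, 269.5, 289.5
n = 174, Σfm = 35253, mean = 202.6034
Σfm² = 7490103.5
Σf(m − x̄)² = Σfm² − (Σfm)²/n = 7490103.5 − 35253²/174 = 347724.1379
Population variance = 347724.1379 / 174 = 1998.4146
Standard deviation = √1998.4146 = 44.7036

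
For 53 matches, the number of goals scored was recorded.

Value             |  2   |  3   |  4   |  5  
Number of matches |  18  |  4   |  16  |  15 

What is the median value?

Cumulative frequencies: 18, 22, 38, 53
n = 53, so the median is the value in position (n+1)/2 = 27.
Position 27 falls at value 4.

4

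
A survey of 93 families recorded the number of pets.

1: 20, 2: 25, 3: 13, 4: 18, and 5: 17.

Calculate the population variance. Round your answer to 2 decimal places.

Values: 1, 2, 3, 4, 5
n = 93, Σfx = 266, mean = 2.8602
Σfx² = 950
Σf(x − x̄)² = Σfx² − (Σfx)²/n = 950 − 266²/93 = 189.1828
Population variance = 189.1828 / 93 = 2.0342

2.03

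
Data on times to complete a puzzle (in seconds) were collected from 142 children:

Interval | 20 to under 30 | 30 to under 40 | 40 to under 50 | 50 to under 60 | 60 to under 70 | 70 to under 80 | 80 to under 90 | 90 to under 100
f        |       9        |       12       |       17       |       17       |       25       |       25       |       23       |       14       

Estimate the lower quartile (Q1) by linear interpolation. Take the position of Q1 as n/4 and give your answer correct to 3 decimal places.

48.529

Cumulative frequencies: 9, 21, 38, 55, 80, 105, 128, 142
n = 142; position = n/4 = 35.5.
This falls in the class 40 to under 50: L = 40, F = 21, f = 17, h = 10.
Lower quartile ≈ 40 + ((35.5 − 21) / 17) × 10 = 48.5294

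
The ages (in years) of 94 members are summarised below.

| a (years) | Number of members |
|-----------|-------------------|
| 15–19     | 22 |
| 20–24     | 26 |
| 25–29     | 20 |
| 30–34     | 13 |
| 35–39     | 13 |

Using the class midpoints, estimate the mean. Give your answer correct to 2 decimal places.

Midpoints: 17, 22, 27, 32, 37
Σfm = 22×17 + 26×22 + 20×27 + 13×32 + 13×37 = 2383
n = Σf = 94
Mean = 2383 / 94 = 25.3511

25.35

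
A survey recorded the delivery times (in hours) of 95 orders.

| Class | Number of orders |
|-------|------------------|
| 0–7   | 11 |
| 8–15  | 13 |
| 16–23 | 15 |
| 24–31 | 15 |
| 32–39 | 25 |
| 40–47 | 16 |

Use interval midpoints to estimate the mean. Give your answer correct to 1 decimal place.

Midpoints: 3.5, 11.5, 19.5, 27.5, 35.5, 43.5
Σfm = 11×3.5 + 13×11.5 + 15×19.5 + 15×27.5 + 25×35.5 + 16×43.5 = 2476.5
n = Σf = 95
Mean = 2476.5 / 95 = 26.0684

26.1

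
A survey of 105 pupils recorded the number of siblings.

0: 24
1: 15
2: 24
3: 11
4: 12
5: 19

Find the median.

2

Cumulative frequencies: 24, 39, 63, 74, 86, 105
n = 105, so the median is the value in position (n+1)/2 = 53.
Position 53 falls at value 2.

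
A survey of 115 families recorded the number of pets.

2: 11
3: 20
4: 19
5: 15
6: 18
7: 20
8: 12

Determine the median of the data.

5

Cumulative frequencies: 11, 31, 50, 65, 83, 103, 115
n = 115, so the median is the value in position (n+1)/2 = 58.
Position 58 falls at value 5.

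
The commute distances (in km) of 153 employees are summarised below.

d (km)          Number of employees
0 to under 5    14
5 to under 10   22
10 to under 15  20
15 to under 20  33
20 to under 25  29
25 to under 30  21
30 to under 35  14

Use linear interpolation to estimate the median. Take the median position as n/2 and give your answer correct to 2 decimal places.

18.11

Cumulative frequencies: 14, 36, 56, 89, 118, 139, 153
n = 153; position = n/2 = 76.5.
This falls in the class 15 to under 20: L = 15, F = 56, f = 33, h = 5.
Median ≈ 15 + ((76.5 − 56) / 33) × 5 = 18.1061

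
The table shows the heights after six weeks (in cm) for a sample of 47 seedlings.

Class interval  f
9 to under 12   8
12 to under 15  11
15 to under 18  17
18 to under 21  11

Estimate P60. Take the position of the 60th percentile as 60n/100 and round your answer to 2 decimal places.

16.62

Cumulative frequencies: 8, 19, 36, 47
n = 47; position = 60n/100 = 28.2.
This falls in the class 15 to under 18: L = 15, F = 19, f = 17, h = 3.
60th percentile ≈ 15 + ((28.2 − 19) / 17) × 3 = 16.6235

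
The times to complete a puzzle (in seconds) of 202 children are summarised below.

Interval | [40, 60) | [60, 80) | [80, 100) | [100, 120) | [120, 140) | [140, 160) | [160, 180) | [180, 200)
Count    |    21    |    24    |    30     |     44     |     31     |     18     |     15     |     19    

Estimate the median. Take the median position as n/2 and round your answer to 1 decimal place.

Cumulative frequencies: 21, 45, 75, 119, 150, 168, 183, 202
n = 202; position = n/2 = 101.
This falls in the class [100, 120): L = 100, F = 75, f = 44, h = 20.
Median ≈ 100 + ((101 − 75) / 44) × 20 = 111.8182

111.8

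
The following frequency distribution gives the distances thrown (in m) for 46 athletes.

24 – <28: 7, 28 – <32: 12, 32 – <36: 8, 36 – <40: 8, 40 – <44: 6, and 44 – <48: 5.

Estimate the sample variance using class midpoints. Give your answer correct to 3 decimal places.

40.974

Midpoints: 26, 30, 34, 38, 42, 46
n = 46, Σfm = 1600, mean = 34.7826
Σfm² = 57496
Σf(m − x̄)² = Σfm² − (Σfm)²/n = 57496 − 1600²/46 = 1843.8261
Sample variance = 1843.8261 / 45 = 40.9739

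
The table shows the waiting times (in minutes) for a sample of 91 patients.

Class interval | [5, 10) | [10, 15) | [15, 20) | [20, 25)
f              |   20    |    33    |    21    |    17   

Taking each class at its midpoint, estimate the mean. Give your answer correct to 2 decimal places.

14.42

Midpoints: 7.5, 12.5, 17.5, 22.5
Σfm = 20×7.5 + 33×12.5 + 21×17.5 + 17×22.5 = 1312.5
n = Σf = 91
Mean = 1312.5 / 91 = 14.4231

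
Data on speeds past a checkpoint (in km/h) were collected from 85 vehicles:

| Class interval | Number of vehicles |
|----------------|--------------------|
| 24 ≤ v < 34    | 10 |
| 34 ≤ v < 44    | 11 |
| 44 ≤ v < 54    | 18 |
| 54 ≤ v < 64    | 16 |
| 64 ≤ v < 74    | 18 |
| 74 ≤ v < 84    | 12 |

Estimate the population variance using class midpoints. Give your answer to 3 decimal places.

245.619

Midpoints: 29, 39, 49, 59, 69, 79
n = 85, Σfm = 4735, mean = 55.7059
Σfm² = 284645
Σf(m − x̄)² = Σfm² − (Σfm)²/n = 284645 − 4735²/85 = 20877.6471
Population variance = 20877.6471 / 85 = 245.6194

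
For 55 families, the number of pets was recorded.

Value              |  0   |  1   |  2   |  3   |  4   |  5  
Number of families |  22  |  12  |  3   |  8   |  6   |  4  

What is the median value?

1

Cumulative frequencies: 22, 34, 37, 45, 51, 55
n = 55, so the median is the value in position (n+1)/2 = 28.
Position 28 falls at value 1.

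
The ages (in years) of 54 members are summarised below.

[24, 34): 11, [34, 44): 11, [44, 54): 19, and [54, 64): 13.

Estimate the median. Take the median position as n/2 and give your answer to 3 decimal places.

Cumulative frequencies: 11, 22, 41, 54
n = 54; position = n/2 = 27.
This falls in the class [44, 54): L = 44, F = 22, f = 19, h = 10.
Median ≈ 44 + ((27 − 22) / 19) × 10 = 46.6316

46.632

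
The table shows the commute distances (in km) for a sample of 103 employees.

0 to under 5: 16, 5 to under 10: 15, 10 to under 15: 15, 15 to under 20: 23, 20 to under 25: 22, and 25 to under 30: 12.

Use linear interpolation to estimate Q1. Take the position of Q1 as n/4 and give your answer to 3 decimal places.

8.250

Cumulative frequencies: 16, 31, 46, 69, 91, 103
n = 103; position = n/4 = 25.75.
This falls in the class 5 to under 10: L = 5, F = 16, f = 15, h = 5.
Lower quartile ≈ 5 + ((25.75 − 16) / 15) × 5 = 8.2500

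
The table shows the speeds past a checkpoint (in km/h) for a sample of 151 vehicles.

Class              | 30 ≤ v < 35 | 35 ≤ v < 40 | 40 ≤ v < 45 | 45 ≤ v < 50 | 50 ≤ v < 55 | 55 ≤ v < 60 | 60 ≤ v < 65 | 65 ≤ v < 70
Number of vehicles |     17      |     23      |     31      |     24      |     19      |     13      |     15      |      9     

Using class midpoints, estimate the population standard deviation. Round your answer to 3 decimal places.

10.180

Midpoints: 32.5, 37.5, 42.5, 47.5, 52.5, 57.5, 62.5, 67.5
n = 151, Σfm = 7162.5, mean = 47.4338
Σfm² = 355393.75
Σf(m − x̄)² = Σfm² − (Σfm)²/n = 355393.75 − 7162.5²/151 = 15649.3377
Population variance = 15649.3377 / 151 = 103.6380
Standard deviation = √103.6380 = 10.1803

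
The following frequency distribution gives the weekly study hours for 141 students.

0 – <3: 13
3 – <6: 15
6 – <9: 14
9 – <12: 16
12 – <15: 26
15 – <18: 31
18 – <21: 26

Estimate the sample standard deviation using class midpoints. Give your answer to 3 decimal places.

Midpoints: 1.5, 4.5, 7.5, 10.5, 13.5, 16.5, 19.5
n = 141, Σfm = 1729.5, mean = 12.2660
Σfm² = 25949.25
Σf(m − x̄)² = Σfm² − (Σfm)²/n = 25949.25 − 1729.5²/141 = 4735.2766
Sample variance = 4735.2766 / 140 = 33.8234
Standard deviation = √33.8234 = 5.8158

5.816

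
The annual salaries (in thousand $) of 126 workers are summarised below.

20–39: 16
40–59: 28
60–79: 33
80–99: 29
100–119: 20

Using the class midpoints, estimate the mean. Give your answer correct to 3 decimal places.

Midpoints: 29.5, 49.5, 69.5, 89.5, 109.5
Σfm = 16×29.5 + 28×49.5 + 33×69.5 + 29×89.5 + 20×109.5 = 8937
n = Σf = 126
Mean = 8937 / 126 = 70.9286

70.929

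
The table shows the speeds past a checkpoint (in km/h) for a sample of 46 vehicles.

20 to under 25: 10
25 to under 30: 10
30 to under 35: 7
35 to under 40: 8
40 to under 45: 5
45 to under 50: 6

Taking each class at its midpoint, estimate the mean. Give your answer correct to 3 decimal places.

33.152

Midpoints: 22.5, 27.5, 32.5, 37.5, 42.5, 47.5
Σfm = 10×22.5 + 10×27.5 + 7×32.5 + 8×37.5 + 5×42.5 + 6×47.5 = 1525
n = Σf = 46
Mean = 1525 / 46 = 33.1522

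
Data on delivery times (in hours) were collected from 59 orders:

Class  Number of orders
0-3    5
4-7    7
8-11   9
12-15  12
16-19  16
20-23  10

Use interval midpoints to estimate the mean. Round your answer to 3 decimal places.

13.364

Midpoints: 1.5, 5.5, 9.5, 13.5, 17.5, 21.5
Σfm = 5×1.5 + 7×5.5 + 9×9.5 + 12×13.5 + 16×17.5 + 10×21.5 = 788.5
n = Σf = 59
Mean = 788.5 / 59 = 13.3644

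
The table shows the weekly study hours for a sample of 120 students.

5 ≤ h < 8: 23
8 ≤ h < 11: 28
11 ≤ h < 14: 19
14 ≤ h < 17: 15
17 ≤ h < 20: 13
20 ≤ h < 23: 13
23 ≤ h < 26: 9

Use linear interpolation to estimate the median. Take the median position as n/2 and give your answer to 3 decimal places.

12.421

Cumulative frequencies: 23, 51, 70, 85, 98, 111, 120
n = 120; position = n/2 = 60.
This falls in the class 11 ≤ h < 14: L = 11, F = 51, f = 19, h = 3.
Median ≈ 11 + ((60 − 51) / 19) × 3 = 12.4211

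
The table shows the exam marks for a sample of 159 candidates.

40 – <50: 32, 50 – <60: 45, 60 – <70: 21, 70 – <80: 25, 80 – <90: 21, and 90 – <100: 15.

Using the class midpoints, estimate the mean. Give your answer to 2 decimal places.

Midpoints: 45, 55, 65, 75, 85, 95
Σfm = 32×45 + 45×55 + 21×65 + 25×75 + 21×85 + 15×95 = 10365
n = Σf = 159
Mean = 10365 / 159 = 65.1887

65.19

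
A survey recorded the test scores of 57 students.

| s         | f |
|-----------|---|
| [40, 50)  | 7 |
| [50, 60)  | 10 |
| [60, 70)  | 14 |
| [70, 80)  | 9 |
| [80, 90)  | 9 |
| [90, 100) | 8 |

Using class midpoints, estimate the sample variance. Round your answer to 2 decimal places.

253.95

Midpoints: 45, 55, 65, 75, 85, 95
n = 57, Σfm = 3975, mean = 69.7368
Σfm² = 291425
Σf(m − x̄)² = Σfm² − (Σfm)²/n = 291425 − 3975²/57 = 14221.0526
Sample variance = 14221.0526 / 56 = 253.9474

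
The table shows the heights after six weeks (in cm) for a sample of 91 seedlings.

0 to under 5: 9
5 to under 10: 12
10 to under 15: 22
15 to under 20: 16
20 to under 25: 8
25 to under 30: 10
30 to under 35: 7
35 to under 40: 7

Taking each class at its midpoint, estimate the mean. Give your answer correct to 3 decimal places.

Midpoints: 2.5, 7.5, 12.5, 17.5, 22.5, 27.5, 32.5, 37.5
Σfm = 9×2.5 + 12×7.5 + 22×12.5 + 16×17.5 + 8×22.5 + 10×27.5 + 7×32.5 + 7×37.5 = 1612.5
n = Σf = 91
Mean = 1612.5 / 91 = 17.7198

17.720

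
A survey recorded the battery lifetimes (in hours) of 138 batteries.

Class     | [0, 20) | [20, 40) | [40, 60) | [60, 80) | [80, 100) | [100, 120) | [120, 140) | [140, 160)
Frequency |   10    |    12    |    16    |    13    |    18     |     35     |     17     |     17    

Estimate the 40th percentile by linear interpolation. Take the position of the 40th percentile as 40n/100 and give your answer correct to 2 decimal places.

84.67

Cumulative frequencies: 10, 22, 38, 51, 69, 104, 121, 138
n = 138; position = 40n/100 = 55.2.
This falls in the class [80, 100): L = 80, F = 51, f = 18, h = 20.
40th percentile ≈ 80 + ((55.2 − 51) / 18) × 20 = 84.6667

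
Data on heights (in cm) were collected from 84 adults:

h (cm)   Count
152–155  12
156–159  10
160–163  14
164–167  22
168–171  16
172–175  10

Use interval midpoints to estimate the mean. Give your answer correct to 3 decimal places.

Midpoints: 153.5, 157.5, 161.5, 165.5, 169.5, 173.5
Σfm = 12×153.5 + 10×157.5 + 14×161.5 + 22×165.5 + 16×169.5 + 10×173.5 = 13766
n = Σf = 84
Mean = 13766 / 84 = 163.8810

163.881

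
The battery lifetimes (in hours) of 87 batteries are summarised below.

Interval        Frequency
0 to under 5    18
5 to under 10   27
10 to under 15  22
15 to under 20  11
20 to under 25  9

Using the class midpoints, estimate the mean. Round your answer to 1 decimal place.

Midpoints: 2.5, 7.5, 12.5, 17.5, 22.5
Σfm = 18×2.5 + 27×7.5 + 22×12.5 + 11×17.5 + 9×22.5 = 917.5
n = Σf = 87
Mean = 917.5 / 87 = 10.5460

10.5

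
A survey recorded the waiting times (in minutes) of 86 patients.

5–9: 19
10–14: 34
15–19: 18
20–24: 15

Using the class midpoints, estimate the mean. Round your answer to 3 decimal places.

13.686

Midpoints: 7, 12, 17, 22
Σfm = 19×7 + 34×12 + 18×17 + 15×22 = 1177
n = Σf = 86
Mean = 1177 / 86 = 13.6860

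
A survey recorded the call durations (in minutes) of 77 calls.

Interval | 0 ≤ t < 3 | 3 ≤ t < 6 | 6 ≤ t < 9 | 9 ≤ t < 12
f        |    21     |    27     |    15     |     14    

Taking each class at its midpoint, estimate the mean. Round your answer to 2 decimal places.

Midpoints: 1.5, 4.5, 7.5, 10.5
Σfm = 21×1.5 + 27×4.5 + 15×7.5 + 14×10.5 = 412.5
n = Σf = 77
Mean = 412.5 / 77 = 5.3571

5.36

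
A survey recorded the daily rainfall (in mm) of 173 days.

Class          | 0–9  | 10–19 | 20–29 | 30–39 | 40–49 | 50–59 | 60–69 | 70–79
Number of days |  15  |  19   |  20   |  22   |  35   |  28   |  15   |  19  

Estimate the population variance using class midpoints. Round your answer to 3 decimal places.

432.557

Midpoints: 4.5, 14.5, 24.5, 34.5, 44.5, 54.5, 64.5, 74.5
n = 173, Σfm = 7058.5, mean = 40.8006
Σfm² = 362823.25
Σf(m − x̄)² = Σfm² − (Σfm)²/n = 362823.25 − 7058.5²/173 = 74832.3699
Population variance = 74832.3699 / 173 = 432.5571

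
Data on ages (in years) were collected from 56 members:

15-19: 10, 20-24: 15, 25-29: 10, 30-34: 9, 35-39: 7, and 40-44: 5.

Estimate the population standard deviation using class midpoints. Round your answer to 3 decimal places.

Midpoints: 17, 22, 27, 32, 37, 42
n = 56, Σfm = 1527, mean = 27.2679
Σfm² = 45059
Σf(m − x̄)² = Σfm² − (Σfm)²/n = 45059 − 1527²/56 = 3420.9821
Population variance = 3420.9821 / 56 = 61.0890
Standard deviation = √61.0890 = 7.8159

7.816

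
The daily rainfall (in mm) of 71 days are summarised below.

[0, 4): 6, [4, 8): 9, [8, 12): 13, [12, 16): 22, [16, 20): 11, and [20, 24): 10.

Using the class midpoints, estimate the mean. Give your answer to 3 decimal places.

Midpoints: 2, 6, 10, 14, 18, 22
Σfm = 6×2 + 9×6 + 13×10 + 22×14 + 11×18 + 10×22 = 922
n = Σf = 71
Mean = 922 / 71 = 12.9859

12.986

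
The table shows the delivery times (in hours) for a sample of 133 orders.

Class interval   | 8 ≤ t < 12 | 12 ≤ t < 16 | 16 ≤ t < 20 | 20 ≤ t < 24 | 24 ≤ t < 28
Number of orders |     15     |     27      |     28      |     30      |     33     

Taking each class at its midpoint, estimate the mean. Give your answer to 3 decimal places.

Midpoints: 10, 14, 18, 22, 26
Σfm = 15×10 + 27×14 + 28×18 + 30×22 + 33×26 = 2550
n = Σf = 133
Mean = 2550 / 133 = 19.1729

19.173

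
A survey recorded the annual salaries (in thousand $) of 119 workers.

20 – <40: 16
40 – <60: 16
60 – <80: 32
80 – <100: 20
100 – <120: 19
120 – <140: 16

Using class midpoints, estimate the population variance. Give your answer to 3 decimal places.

980.609

Midpoints: 30, 50, 70, 90, 110, 130
n = 119, Σfm = 9490, mean = 79.7479
Σfm² = 873500
Σf(m − x̄)² = Σfm² − (Σfm)²/n = 873500 − 9490²/119 = 116692.4370
Population variance = 116692.4370 / 119 = 980.6087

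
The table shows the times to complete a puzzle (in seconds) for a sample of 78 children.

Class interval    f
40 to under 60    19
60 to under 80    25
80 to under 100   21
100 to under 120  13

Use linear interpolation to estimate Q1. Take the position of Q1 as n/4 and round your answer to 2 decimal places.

Cumulative frequencies: 19, 44, 65, 78
n = 78; position = n/4 = 19.5.
This falls in the class 60 to under 80: L = 60, F = 19, f = 25, h = 20.
Lower quartile ≈ 60 + ((19.5 − 19) / 25) × 20 = 60.4000

60.40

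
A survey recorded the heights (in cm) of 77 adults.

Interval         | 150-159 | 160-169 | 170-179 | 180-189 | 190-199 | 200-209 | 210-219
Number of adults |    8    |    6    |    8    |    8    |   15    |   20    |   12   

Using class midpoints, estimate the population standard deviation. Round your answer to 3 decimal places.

Midpoints: 154.5, 164.5, 174.5, 184.5, 194.5, 204.5, 214.5
n = 77, Σfm = 14676.5, mean = 190.6039
Σfm² = 2825229.25
Σf(m − x̄)² = Σfm² − (Σfm)²/n = 2825229.25 − 14676.5²/77 = 27831.1688
Population variance = 27831.1688 / 77 = 361.4438
Standard deviation = √361.4438 = 19.0117

19.012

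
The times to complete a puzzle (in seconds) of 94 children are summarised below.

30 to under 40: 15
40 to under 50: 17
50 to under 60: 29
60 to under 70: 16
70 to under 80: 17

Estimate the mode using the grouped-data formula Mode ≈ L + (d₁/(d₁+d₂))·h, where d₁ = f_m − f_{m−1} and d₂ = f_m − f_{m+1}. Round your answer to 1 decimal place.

54.8

Modal class: 50 to under 60 (highest frequency 29).
d₁ = 29 − 17 = 12, d₂ = 29 − 16 = 13
Mode ≈ 50 + (12/(12+13)) × 10 = 50 + 4.8000 = 54.8000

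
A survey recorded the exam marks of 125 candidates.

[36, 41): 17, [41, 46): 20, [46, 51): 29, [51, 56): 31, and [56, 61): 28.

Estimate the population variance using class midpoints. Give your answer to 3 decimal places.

44.458

Midpoints: 38.5, 43.5, 48.5, 53.5, 58.5
n = 125, Σfm = 6227.5, mean = 49.8200
Σfm² = 315811.25
Σf(m − x̄)² = Σfm² − (Σfm)²/n = 315811.25 − 6227.5²/125 = 5557.2000
Population variance = 5557.2000 / 125 = 44.4576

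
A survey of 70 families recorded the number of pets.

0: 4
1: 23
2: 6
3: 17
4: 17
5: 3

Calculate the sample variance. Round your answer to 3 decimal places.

Values: 0, 1, 2, 3, 4, 5
n = 70, Σfx = 169, mean = 2.4143
Σfx² = 547
Σf(x − x̄)² = Σfx² − (Σfx)²/n = 547 − 169²/70 = 138.9857
Sample variance = 138.9857 / 69 = 2.0143

2.014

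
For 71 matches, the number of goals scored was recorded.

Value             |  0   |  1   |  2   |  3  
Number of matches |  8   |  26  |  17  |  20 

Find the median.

2

Cumulative frequencies: 8, 34, 51, 71
n = 71, so the median is the value in position (n+1)/2 = 36.
Position 36 falls at value 2.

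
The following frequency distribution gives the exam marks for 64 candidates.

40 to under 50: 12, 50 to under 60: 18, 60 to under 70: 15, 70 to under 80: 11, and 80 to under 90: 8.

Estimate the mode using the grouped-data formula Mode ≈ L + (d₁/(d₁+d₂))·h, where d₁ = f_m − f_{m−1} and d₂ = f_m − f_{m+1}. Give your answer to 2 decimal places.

56.67

Modal class: 50 to under 60 (highest frequency 18).
d₁ = 18 − 12 = 6, d₂ = 18 − 15 = 3
Mode ≈ 50 + (6/(6+3)) × 10 = 50 + 6.6667 = 56.6667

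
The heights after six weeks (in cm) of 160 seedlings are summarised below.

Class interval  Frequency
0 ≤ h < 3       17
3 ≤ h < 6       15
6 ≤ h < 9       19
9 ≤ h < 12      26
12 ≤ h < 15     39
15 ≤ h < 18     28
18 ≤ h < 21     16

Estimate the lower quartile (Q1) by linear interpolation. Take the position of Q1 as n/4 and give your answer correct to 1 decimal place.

Cumulative frequencies: 17, 32, 51, 77, 116, 144, 160
n = 160; position = n/4 = 40.
This falls in the class 6 ≤ h < 9: L = 6, F = 32, f = 19, h = 3.
Lower quartile ≈ 6 + ((40 − 32) / 19) × 3 = 7.2632

7.3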